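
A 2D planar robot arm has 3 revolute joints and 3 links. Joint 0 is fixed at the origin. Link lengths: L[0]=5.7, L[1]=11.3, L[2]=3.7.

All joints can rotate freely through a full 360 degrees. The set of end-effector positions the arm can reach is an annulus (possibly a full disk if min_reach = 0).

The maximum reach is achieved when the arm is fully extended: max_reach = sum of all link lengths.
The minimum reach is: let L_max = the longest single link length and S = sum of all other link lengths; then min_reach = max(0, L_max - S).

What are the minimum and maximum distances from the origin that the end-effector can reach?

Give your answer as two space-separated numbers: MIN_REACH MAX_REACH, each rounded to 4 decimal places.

Link lengths: [5.7, 11.3, 3.7]
max_reach = 5.7 + 11.3 + 3.7 = 20.7
L_max = max([5.7, 11.3, 3.7]) = 11.3
S (sum of others) = 20.7 - 11.3 = 9.4
min_reach = max(0, 11.3 - 9.4) = max(0, 1.9) = 1.9

Answer: 1.9000 20.7000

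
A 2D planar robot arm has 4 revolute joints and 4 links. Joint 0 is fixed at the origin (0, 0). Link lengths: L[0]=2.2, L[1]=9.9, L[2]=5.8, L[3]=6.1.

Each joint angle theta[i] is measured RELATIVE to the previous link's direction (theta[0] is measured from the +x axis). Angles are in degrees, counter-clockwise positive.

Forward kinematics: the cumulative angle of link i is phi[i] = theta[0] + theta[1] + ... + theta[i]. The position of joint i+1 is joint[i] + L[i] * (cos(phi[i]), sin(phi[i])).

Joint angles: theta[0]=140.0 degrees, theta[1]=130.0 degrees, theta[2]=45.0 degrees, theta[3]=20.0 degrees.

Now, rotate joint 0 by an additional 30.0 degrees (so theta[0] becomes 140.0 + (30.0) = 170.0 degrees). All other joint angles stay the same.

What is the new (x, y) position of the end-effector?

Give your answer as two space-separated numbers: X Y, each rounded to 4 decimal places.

Answer: 14.4626 -9.1611

Derivation:
joint[0] = (0.0000, 0.0000)  (base)
link 0: phi[0] = 170 = 170 deg
  cos(170 deg) = -0.9848, sin(170 deg) = 0.1736
  joint[1] = (0.0000, 0.0000) + 2.2 * (-0.9848, 0.1736) = (0.0000 + -2.1666, 0.0000 + 0.3820) = (-2.1666, 0.3820)
link 1: phi[1] = 170 + 130 = 300 deg
  cos(300 deg) = 0.5000, sin(300 deg) = -0.8660
  joint[2] = (-2.1666, 0.3820) + 9.9 * (0.5000, -0.8660) = (-2.1666 + 4.9500, 0.3820 + -8.5737) = (2.7834, -8.1916)
link 2: phi[2] = 170 + 130 + 45 = 345 deg
  cos(345 deg) = 0.9659, sin(345 deg) = -0.2588
  joint[3] = (2.7834, -8.1916) + 5.8 * (0.9659, -0.2588) = (2.7834 + 5.6024, -8.1916 + -1.5012) = (8.3858, -9.6928)
link 3: phi[3] = 170 + 130 + 45 + 20 = 365 deg
  cos(365 deg) = 0.9962, sin(365 deg) = 0.0872
  joint[4] = (8.3858, -9.6928) + 6.1 * (0.9962, 0.0872) = (8.3858 + 6.0768, -9.6928 + 0.5317) = (14.4626, -9.1611)
End effector: (14.4626, -9.1611)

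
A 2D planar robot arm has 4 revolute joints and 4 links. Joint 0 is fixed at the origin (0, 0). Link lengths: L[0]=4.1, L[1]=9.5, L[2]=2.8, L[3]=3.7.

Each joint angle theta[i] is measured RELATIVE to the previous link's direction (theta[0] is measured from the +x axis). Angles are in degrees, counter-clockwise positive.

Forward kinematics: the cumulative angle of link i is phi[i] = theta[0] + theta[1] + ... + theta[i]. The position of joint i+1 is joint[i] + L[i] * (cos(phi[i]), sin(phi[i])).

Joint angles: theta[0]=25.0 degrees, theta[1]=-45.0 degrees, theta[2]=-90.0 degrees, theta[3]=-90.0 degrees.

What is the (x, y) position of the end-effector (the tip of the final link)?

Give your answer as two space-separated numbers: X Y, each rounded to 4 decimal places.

Answer: 8.2084 -2.8821

Derivation:
joint[0] = (0.0000, 0.0000)  (base)
link 0: phi[0] = 25 = 25 deg
  cos(25 deg) = 0.9063, sin(25 deg) = 0.4226
  joint[1] = (0.0000, 0.0000) + 4.1 * (0.9063, 0.4226) = (0.0000 + 3.7159, 0.0000 + 1.7327) = (3.7159, 1.7327)
link 1: phi[1] = 25 + -45 = -20 deg
  cos(-20 deg) = 0.9397, sin(-20 deg) = -0.3420
  joint[2] = (3.7159, 1.7327) + 9.5 * (0.9397, -0.3420) = (3.7159 + 8.9271, 1.7327 + -3.2492) = (12.6429, -1.5165)
link 2: phi[2] = 25 + -45 + -90 = -110 deg
  cos(-110 deg) = -0.3420, sin(-110 deg) = -0.9397
  joint[3] = (12.6429, -1.5165) + 2.8 * (-0.3420, -0.9397) = (12.6429 + -0.9577, -1.5165 + -2.6311) = (11.6853, -4.1476)
link 3: phi[3] = 25 + -45 + -90 + -90 = -200 deg
  cos(-200 deg) = -0.9397, sin(-200 deg) = 0.3420
  joint[4] = (11.6853, -4.1476) + 3.7 * (-0.9397, 0.3420) = (11.6853 + -3.4769, -4.1476 + 1.2655) = (8.2084, -2.8821)
End effector: (8.2084, -2.8821)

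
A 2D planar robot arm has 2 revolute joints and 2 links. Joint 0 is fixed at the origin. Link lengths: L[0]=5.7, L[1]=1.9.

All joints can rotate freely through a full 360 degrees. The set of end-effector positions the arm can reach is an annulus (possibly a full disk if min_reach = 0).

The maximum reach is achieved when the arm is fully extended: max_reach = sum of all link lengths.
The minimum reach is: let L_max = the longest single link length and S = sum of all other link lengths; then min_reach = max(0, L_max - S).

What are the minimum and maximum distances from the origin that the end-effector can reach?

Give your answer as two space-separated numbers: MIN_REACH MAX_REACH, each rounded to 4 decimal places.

Link lengths: [5.7, 1.9]
max_reach = 5.7 + 1.9 = 7.6
L_max = max([5.7, 1.9]) = 5.7
S (sum of others) = 7.6 - 5.7 = 1.9
min_reach = max(0, 5.7 - 1.9) = max(0, 3.8) = 3.8

Answer: 3.8000 7.6000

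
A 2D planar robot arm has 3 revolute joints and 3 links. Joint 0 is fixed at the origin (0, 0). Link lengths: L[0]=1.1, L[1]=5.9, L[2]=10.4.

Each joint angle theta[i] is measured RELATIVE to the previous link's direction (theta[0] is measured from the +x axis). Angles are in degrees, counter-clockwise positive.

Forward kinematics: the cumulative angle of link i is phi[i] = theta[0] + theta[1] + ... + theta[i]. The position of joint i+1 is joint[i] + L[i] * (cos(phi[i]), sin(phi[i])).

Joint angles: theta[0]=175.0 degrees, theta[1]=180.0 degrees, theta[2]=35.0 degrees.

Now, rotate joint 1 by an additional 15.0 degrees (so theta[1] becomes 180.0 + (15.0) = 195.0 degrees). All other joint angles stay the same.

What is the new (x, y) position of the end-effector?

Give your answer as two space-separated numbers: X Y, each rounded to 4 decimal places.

Answer: 12.0685 8.4743

Derivation:
joint[0] = (0.0000, 0.0000)  (base)
link 0: phi[0] = 175 = 175 deg
  cos(175 deg) = -0.9962, sin(175 deg) = 0.0872
  joint[1] = (0.0000, 0.0000) + 1.1 * (-0.9962, 0.0872) = (0.0000 + -1.0958, 0.0000 + 0.0959) = (-1.0958, 0.0959)
link 1: phi[1] = 175 + 195 = 370 deg
  cos(370 deg) = 0.9848, sin(370 deg) = 0.1736
  joint[2] = (-1.0958, 0.0959) + 5.9 * (0.9848, 0.1736) = (-1.0958 + 5.8104, 0.0959 + 1.0245) = (4.7146, 1.1204)
link 2: phi[2] = 175 + 195 + 35 = 405 deg
  cos(405 deg) = 0.7071, sin(405 deg) = 0.7071
  joint[3] = (4.7146, 1.1204) + 10.4 * (0.7071, 0.7071) = (4.7146 + 7.3539, 1.1204 + 7.3539) = (12.0685, 8.4743)
End effector: (12.0685, 8.4743)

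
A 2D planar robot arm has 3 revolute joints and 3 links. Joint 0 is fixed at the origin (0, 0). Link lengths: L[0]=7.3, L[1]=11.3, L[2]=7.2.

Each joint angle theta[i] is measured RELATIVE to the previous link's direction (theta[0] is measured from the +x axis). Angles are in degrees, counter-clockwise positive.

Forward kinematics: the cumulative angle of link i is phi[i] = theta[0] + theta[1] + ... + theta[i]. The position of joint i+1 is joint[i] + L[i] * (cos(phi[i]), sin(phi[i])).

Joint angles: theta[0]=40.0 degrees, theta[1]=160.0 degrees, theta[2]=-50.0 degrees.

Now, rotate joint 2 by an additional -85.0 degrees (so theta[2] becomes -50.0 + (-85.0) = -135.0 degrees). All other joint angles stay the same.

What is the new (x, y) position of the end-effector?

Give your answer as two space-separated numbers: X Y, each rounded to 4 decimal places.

joint[0] = (0.0000, 0.0000)  (base)
link 0: phi[0] = 40 = 40 deg
  cos(40 deg) = 0.7660, sin(40 deg) = 0.6428
  joint[1] = (0.0000, 0.0000) + 7.3 * (0.7660, 0.6428) = (0.0000 + 5.5921, 0.0000 + 4.6923) = (5.5921, 4.6923)
link 1: phi[1] = 40 + 160 = 200 deg
  cos(200 deg) = -0.9397, sin(200 deg) = -0.3420
  joint[2] = (5.5921, 4.6923) + 11.3 * (-0.9397, -0.3420) = (5.5921 + -10.6185, 4.6923 + -3.8648) = (-5.0264, 0.8275)
link 2: phi[2] = 40 + 160 + -135 = 65 deg
  cos(65 deg) = 0.4226, sin(65 deg) = 0.9063
  joint[3] = (-5.0264, 0.8275) + 7.2 * (0.4226, 0.9063) = (-5.0264 + 3.0429, 0.8275 + 6.5254) = (-1.9836, 7.3529)
End effector: (-1.9836, 7.3529)

Answer: -1.9836 7.3529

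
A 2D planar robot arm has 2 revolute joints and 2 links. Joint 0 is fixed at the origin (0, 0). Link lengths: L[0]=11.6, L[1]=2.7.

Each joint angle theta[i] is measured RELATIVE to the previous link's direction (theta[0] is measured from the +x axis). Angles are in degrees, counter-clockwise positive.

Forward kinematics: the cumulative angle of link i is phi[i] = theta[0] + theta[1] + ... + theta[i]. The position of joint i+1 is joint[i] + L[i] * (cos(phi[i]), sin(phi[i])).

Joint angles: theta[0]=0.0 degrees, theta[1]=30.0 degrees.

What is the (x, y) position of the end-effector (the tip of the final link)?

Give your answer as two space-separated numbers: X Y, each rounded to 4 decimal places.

Answer: 13.9383 1.3500

Derivation:
joint[0] = (0.0000, 0.0000)  (base)
link 0: phi[0] = 0 = 0 deg
  cos(0 deg) = 1.0000, sin(0 deg) = 0.0000
  joint[1] = (0.0000, 0.0000) + 11.6 * (1.0000, 0.0000) = (0.0000 + 11.6000, 0.0000 + 0.0000) = (11.6000, 0.0000)
link 1: phi[1] = 0 + 30 = 30 deg
  cos(30 deg) = 0.8660, sin(30 deg) = 0.5000
  joint[2] = (11.6000, 0.0000) + 2.7 * (0.8660, 0.5000) = (11.6000 + 2.3383, 0.0000 + 1.3500) = (13.9383, 1.3500)
End effector: (13.9383, 1.3500)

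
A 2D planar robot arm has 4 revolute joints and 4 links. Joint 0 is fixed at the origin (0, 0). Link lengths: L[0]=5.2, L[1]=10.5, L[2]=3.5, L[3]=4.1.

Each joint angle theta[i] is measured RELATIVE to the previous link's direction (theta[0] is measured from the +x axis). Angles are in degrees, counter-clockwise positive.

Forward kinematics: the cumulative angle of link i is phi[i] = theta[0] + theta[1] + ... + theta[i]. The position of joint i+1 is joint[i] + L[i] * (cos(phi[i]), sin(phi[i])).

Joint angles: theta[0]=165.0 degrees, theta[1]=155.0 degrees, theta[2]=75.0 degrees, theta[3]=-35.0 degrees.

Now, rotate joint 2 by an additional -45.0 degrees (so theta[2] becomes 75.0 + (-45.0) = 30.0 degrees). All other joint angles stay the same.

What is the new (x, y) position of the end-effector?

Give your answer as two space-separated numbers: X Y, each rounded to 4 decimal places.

Answer: 9.3666 -8.9103

Derivation:
joint[0] = (0.0000, 0.0000)  (base)
link 0: phi[0] = 165 = 165 deg
  cos(165 deg) = -0.9659, sin(165 deg) = 0.2588
  joint[1] = (0.0000, 0.0000) + 5.2 * (-0.9659, 0.2588) = (0.0000 + -5.0228, 0.0000 + 1.3459) = (-5.0228, 1.3459)
link 1: phi[1] = 165 + 155 = 320 deg
  cos(320 deg) = 0.7660, sin(320 deg) = -0.6428
  joint[2] = (-5.0228, 1.3459) + 10.5 * (0.7660, -0.6428) = (-5.0228 + 8.0435, 1.3459 + -6.7493) = (3.0207, -5.4034)
link 2: phi[2] = 165 + 155 + 30 = 350 deg
  cos(350 deg) = 0.9848, sin(350 deg) = -0.1736
  joint[3] = (3.0207, -5.4034) + 3.5 * (0.9848, -0.1736) = (3.0207 + 3.4468, -5.4034 + -0.6078) = (6.4675, -6.0112)
link 3: phi[3] = 165 + 155 + 30 + -35 = 315 deg
  cos(315 deg) = 0.7071, sin(315 deg) = -0.7071
  joint[4] = (6.4675, -6.0112) + 4.1 * (0.7071, -0.7071) = (6.4675 + 2.8991, -6.0112 + -2.8991) = (9.3666, -8.9103)
End effector: (9.3666, -8.9103)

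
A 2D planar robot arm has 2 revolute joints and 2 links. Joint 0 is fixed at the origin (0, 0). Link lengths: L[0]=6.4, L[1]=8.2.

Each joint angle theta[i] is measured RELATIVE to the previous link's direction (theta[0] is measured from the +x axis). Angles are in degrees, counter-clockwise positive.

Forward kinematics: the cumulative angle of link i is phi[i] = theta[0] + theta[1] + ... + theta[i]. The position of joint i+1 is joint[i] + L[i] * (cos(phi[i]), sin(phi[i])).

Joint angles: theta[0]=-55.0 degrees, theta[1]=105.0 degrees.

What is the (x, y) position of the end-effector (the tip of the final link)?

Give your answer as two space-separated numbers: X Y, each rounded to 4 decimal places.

Answer: 8.9417 1.0390

Derivation:
joint[0] = (0.0000, 0.0000)  (base)
link 0: phi[0] = -55 = -55 deg
  cos(-55 deg) = 0.5736, sin(-55 deg) = -0.8192
  joint[1] = (0.0000, 0.0000) + 6.4 * (0.5736, -0.8192) = (0.0000 + 3.6709, 0.0000 + -5.2426) = (3.6709, -5.2426)
link 1: phi[1] = -55 + 105 = 50 deg
  cos(50 deg) = 0.6428, sin(50 deg) = 0.7660
  joint[2] = (3.6709, -5.2426) + 8.2 * (0.6428, 0.7660) = (3.6709 + 5.2709, -5.2426 + 6.2816) = (8.9417, 1.0390)
End effector: (8.9417, 1.0390)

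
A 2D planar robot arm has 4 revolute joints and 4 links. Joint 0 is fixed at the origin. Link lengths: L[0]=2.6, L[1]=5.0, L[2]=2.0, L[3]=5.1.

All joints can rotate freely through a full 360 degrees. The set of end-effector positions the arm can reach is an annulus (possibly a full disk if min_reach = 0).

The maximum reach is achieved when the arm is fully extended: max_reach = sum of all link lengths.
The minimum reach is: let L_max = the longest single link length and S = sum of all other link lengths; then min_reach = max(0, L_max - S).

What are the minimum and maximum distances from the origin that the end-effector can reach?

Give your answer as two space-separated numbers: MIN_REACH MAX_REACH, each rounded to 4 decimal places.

Answer: 0.0000 14.7000

Derivation:
Link lengths: [2.6, 5.0, 2.0, 5.1]
max_reach = 2.6 + 5 + 2 + 5.1 = 14.7
L_max = max([2.6, 5.0, 2.0, 5.1]) = 5.1
S (sum of others) = 14.7 - 5.1 = 9.6
min_reach = max(0, 5.1 - 9.6) = max(0, -4.5) = 0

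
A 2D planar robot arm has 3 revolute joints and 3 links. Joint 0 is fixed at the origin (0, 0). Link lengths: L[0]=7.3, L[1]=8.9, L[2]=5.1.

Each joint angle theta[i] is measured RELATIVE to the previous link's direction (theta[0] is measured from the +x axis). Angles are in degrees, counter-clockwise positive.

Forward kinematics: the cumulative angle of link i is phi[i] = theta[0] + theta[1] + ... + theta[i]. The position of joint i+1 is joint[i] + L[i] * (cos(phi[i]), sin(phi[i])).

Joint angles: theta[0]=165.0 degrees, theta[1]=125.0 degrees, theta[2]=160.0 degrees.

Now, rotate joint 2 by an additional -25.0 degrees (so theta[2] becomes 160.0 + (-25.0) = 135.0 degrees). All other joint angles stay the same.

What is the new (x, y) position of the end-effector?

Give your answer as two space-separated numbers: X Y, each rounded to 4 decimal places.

joint[0] = (0.0000, 0.0000)  (base)
link 0: phi[0] = 165 = 165 deg
  cos(165 deg) = -0.9659, sin(165 deg) = 0.2588
  joint[1] = (0.0000, 0.0000) + 7.3 * (-0.9659, 0.2588) = (0.0000 + -7.0513, 0.0000 + 1.8894) = (-7.0513, 1.8894)
link 1: phi[1] = 165 + 125 = 290 deg
  cos(290 deg) = 0.3420, sin(290 deg) = -0.9397
  joint[2] = (-7.0513, 1.8894) + 8.9 * (0.3420, -0.9397) = (-7.0513 + 3.0440, 1.8894 + -8.3633) = (-4.0073, -6.4739)
link 2: phi[2] = 165 + 125 + 135 = 425 deg
  cos(425 deg) = 0.4226, sin(425 deg) = 0.9063
  joint[3] = (-4.0073, -6.4739) + 5.1 * (0.4226, 0.9063) = (-4.0073 + 2.1554, -6.4739 + 4.6222) = (-1.8519, -1.8517)
End effector: (-1.8519, -1.8517)

Answer: -1.8519 -1.8517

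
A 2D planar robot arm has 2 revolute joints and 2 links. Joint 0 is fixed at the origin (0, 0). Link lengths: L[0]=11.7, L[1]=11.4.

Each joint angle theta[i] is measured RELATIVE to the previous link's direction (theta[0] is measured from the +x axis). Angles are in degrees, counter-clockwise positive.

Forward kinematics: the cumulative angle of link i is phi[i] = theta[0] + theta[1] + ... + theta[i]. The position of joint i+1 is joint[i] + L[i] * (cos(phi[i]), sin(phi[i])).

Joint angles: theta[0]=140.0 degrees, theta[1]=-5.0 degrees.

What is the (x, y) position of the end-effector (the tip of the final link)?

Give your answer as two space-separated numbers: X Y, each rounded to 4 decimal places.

joint[0] = (0.0000, 0.0000)  (base)
link 0: phi[0] = 140 = 140 deg
  cos(140 deg) = -0.7660, sin(140 deg) = 0.6428
  joint[1] = (0.0000, 0.0000) + 11.7 * (-0.7660, 0.6428) = (0.0000 + -8.9627, 0.0000 + 7.5206) = (-8.9627, 7.5206)
link 1: phi[1] = 140 + -5 = 135 deg
  cos(135 deg) = -0.7071, sin(135 deg) = 0.7071
  joint[2] = (-8.9627, 7.5206) + 11.4 * (-0.7071, 0.7071) = (-8.9627 + -8.0610, 7.5206 + 8.0610) = (-17.0237, 15.5816)
End effector: (-17.0237, 15.5816)

Answer: -17.0237 15.5816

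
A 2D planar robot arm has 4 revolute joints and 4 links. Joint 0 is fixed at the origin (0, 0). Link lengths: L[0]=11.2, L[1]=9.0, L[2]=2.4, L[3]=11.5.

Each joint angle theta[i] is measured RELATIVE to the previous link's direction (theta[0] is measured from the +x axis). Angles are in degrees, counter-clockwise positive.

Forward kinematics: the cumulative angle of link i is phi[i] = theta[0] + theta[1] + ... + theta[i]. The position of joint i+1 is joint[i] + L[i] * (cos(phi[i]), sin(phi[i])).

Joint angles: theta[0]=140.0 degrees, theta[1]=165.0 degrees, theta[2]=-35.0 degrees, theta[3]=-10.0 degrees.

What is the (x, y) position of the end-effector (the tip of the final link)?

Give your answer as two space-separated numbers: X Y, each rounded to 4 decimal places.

Answer: -5.4145 -13.8984

Derivation:
joint[0] = (0.0000, 0.0000)  (base)
link 0: phi[0] = 140 = 140 deg
  cos(140 deg) = -0.7660, sin(140 deg) = 0.6428
  joint[1] = (0.0000, 0.0000) + 11.2 * (-0.7660, 0.6428) = (0.0000 + -8.5797, 0.0000 + 7.1992) = (-8.5797, 7.1992)
link 1: phi[1] = 140 + 165 = 305 deg
  cos(305 deg) = 0.5736, sin(305 deg) = -0.8192
  joint[2] = (-8.5797, 7.1992) + 9 * (0.5736, -0.8192) = (-8.5797 + 5.1622, 7.1992 + -7.3724) = (-3.4175, -0.1731)
link 2: phi[2] = 140 + 165 + -35 = 270 deg
  cos(270 deg) = -0.0000, sin(270 deg) = -1.0000
  joint[3] = (-3.4175, -0.1731) + 2.4 * (-0.0000, -1.0000) = (-3.4175 + -0.0000, -0.1731 + -2.4000) = (-3.4175, -2.5731)
link 3: phi[3] = 140 + 165 + -35 + -10 = 260 deg
  cos(260 deg) = -0.1736, sin(260 deg) = -0.9848
  joint[4] = (-3.4175, -2.5731) + 11.5 * (-0.1736, -0.9848) = (-3.4175 + -1.9970, -2.5731 + -11.3253) = (-5.4145, -13.8984)
End effector: (-5.4145, -13.8984)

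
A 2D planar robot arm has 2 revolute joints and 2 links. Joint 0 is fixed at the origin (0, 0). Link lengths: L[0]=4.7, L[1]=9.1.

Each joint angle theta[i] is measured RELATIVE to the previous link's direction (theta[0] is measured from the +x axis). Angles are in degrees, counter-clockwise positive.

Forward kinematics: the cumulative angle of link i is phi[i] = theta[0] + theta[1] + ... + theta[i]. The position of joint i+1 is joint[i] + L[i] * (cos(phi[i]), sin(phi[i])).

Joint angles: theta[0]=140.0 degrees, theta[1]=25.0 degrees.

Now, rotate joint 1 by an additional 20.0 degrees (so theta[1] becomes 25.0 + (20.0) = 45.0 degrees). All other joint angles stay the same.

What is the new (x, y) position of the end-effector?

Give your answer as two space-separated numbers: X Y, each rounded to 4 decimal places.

Answer: -12.6658 2.2280

Derivation:
joint[0] = (0.0000, 0.0000)  (base)
link 0: phi[0] = 140 = 140 deg
  cos(140 deg) = -0.7660, sin(140 deg) = 0.6428
  joint[1] = (0.0000, 0.0000) + 4.7 * (-0.7660, 0.6428) = (0.0000 + -3.6004, 0.0000 + 3.0211) = (-3.6004, 3.0211)
link 1: phi[1] = 140 + 45 = 185 deg
  cos(185 deg) = -0.9962, sin(185 deg) = -0.0872
  joint[2] = (-3.6004, 3.0211) + 9.1 * (-0.9962, -0.0872) = (-3.6004 + -9.0654, 3.0211 + -0.7931) = (-12.6658, 2.2280)
End effector: (-12.6658, 2.2280)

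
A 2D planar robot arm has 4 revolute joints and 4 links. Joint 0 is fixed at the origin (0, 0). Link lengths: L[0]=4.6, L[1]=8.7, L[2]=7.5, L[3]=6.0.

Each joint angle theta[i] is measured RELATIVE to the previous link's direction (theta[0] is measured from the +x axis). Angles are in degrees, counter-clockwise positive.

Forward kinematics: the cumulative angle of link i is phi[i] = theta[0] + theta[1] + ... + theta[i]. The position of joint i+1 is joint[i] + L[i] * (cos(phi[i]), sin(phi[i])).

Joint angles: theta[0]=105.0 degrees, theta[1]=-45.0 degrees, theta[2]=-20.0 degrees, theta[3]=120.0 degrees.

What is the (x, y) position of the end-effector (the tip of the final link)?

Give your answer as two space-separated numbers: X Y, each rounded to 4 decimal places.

joint[0] = (0.0000, 0.0000)  (base)
link 0: phi[0] = 105 = 105 deg
  cos(105 deg) = -0.2588, sin(105 deg) = 0.9659
  joint[1] = (0.0000, 0.0000) + 4.6 * (-0.2588, 0.9659) = (0.0000 + -1.1906, 0.0000 + 4.4433) = (-1.1906, 4.4433)
link 1: phi[1] = 105 + -45 = 60 deg
  cos(60 deg) = 0.5000, sin(60 deg) = 0.8660
  joint[2] = (-1.1906, 4.4433) + 8.7 * (0.5000, 0.8660) = (-1.1906 + 4.3500, 4.4433 + 7.5344) = (3.1594, 11.9777)
link 2: phi[2] = 105 + -45 + -20 = 40 deg
  cos(40 deg) = 0.7660, sin(40 deg) = 0.6428
  joint[3] = (3.1594, 11.9777) + 7.5 * (0.7660, 0.6428) = (3.1594 + 5.7453, 11.9777 + 4.8209) = (8.9048, 16.7986)
link 3: phi[3] = 105 + -45 + -20 + 120 = 160 deg
  cos(160 deg) = -0.9397, sin(160 deg) = 0.3420
  joint[4] = (8.9048, 16.7986) + 6 * (-0.9397, 0.3420) = (8.9048 + -5.6382, 16.7986 + 2.0521) = (3.2666, 18.8507)
End effector: (3.2666, 18.8507)

Answer: 3.2666 18.8507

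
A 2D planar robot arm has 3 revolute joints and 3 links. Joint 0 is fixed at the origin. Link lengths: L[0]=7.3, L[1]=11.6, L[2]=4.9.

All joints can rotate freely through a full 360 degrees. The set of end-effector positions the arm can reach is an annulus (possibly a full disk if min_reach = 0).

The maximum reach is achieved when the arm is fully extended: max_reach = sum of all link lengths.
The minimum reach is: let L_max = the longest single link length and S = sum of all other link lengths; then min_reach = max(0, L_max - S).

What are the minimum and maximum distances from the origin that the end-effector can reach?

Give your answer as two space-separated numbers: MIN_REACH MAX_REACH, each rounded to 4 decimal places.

Answer: 0.0000 23.8000

Derivation:
Link lengths: [7.3, 11.6, 4.9]
max_reach = 7.3 + 11.6 + 4.9 = 23.8
L_max = max([7.3, 11.6, 4.9]) = 11.6
S (sum of others) = 23.8 - 11.6 = 12.2
min_reach = max(0, 11.6 - 12.2) = max(0, -0.6) = 0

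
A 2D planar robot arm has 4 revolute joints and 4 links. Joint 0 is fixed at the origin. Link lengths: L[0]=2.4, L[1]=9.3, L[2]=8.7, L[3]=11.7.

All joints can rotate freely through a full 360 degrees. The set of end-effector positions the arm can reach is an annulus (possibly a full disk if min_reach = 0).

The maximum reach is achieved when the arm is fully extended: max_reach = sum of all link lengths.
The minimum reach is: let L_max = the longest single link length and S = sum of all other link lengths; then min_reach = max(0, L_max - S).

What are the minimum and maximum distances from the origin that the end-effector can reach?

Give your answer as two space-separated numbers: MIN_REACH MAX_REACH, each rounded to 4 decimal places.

Answer: 0.0000 32.1000

Derivation:
Link lengths: [2.4, 9.3, 8.7, 11.7]
max_reach = 2.4 + 9.3 + 8.7 + 11.7 = 32.1
L_max = max([2.4, 9.3, 8.7, 11.7]) = 11.7
S (sum of others) = 32.1 - 11.7 = 20.4
min_reach = max(0, 11.7 - 20.4) = max(0, -8.7) = 0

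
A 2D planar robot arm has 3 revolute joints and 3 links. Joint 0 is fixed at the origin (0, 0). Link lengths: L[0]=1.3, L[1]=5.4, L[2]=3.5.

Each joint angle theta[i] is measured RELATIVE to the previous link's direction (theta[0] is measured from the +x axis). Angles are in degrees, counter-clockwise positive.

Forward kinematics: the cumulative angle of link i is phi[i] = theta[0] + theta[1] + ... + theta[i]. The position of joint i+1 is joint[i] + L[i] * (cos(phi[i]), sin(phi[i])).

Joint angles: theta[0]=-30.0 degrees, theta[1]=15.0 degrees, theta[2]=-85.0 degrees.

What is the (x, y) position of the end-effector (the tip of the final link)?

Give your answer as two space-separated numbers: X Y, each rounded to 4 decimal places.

Answer: 5.7341 -5.4944

Derivation:
joint[0] = (0.0000, 0.0000)  (base)
link 0: phi[0] = -30 = -30 deg
  cos(-30 deg) = 0.8660, sin(-30 deg) = -0.5000
  joint[1] = (0.0000, 0.0000) + 1.3 * (0.8660, -0.5000) = (0.0000 + 1.1258, 0.0000 + -0.6500) = (1.1258, -0.6500)
link 1: phi[1] = -30 + 15 = -15 deg
  cos(-15 deg) = 0.9659, sin(-15 deg) = -0.2588
  joint[2] = (1.1258, -0.6500) + 5.4 * (0.9659, -0.2588) = (1.1258 + 5.2160, -0.6500 + -1.3976) = (6.3418, -2.0476)
link 2: phi[2] = -30 + 15 + -85 = -100 deg
  cos(-100 deg) = -0.1736, sin(-100 deg) = -0.9848
  joint[3] = (6.3418, -2.0476) + 3.5 * (-0.1736, -0.9848) = (6.3418 + -0.6078, -2.0476 + -3.4468) = (5.7341, -5.4944)
End effector: (5.7341, -5.4944)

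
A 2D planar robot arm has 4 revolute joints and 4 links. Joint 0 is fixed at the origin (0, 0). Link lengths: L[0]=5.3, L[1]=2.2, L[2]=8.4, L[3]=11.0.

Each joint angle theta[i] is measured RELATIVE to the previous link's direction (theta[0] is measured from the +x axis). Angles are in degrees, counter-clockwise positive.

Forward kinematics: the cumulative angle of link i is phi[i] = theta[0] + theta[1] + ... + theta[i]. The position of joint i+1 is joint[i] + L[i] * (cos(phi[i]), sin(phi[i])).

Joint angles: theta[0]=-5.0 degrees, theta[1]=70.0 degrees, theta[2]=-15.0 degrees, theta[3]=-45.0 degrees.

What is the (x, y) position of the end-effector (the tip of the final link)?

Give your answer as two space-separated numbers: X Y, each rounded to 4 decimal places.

joint[0] = (0.0000, 0.0000)  (base)
link 0: phi[0] = -5 = -5 deg
  cos(-5 deg) = 0.9962, sin(-5 deg) = -0.0872
  joint[1] = (0.0000, 0.0000) + 5.3 * (0.9962, -0.0872) = (0.0000 + 5.2798, 0.0000 + -0.4619) = (5.2798, -0.4619)
link 1: phi[1] = -5 + 70 = 65 deg
  cos(65 deg) = 0.4226, sin(65 deg) = 0.9063
  joint[2] = (5.2798, -0.4619) + 2.2 * (0.4226, 0.9063) = (5.2798 + 0.9298, -0.4619 + 1.9939) = (6.2096, 1.5320)
link 2: phi[2] = -5 + 70 + -15 = 50 deg
  cos(50 deg) = 0.6428, sin(50 deg) = 0.7660
  joint[3] = (6.2096, 1.5320) + 8.4 * (0.6428, 0.7660) = (6.2096 + 5.3994, 1.5320 + 6.4348) = (11.6090, 7.9667)
link 3: phi[3] = -5 + 70 + -15 + -45 = 5 deg
  cos(5 deg) = 0.9962, sin(5 deg) = 0.0872
  joint[4] = (11.6090, 7.9667) + 11 * (0.9962, 0.0872) = (11.6090 + 10.9581, 7.9667 + 0.9587) = (22.5671, 8.9254)
End effector: (22.5671, 8.9254)

Answer: 22.5671 8.9254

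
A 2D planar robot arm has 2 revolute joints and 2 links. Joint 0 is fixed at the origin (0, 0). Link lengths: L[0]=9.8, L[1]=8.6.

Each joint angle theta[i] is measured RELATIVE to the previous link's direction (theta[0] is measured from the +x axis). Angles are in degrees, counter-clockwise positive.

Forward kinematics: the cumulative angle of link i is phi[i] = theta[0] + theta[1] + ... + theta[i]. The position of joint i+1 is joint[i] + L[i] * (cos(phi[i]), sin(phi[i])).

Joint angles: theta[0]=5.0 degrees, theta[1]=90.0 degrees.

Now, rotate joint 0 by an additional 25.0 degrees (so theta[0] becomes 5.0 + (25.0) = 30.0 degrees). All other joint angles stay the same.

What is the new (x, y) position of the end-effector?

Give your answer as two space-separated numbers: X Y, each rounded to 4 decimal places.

Answer: 4.1870 12.3478

Derivation:
joint[0] = (0.0000, 0.0000)  (base)
link 0: phi[0] = 30 = 30 deg
  cos(30 deg) = 0.8660, sin(30 deg) = 0.5000
  joint[1] = (0.0000, 0.0000) + 9.8 * (0.8660, 0.5000) = (0.0000 + 8.4870, 0.0000 + 4.9000) = (8.4870, 4.9000)
link 1: phi[1] = 30 + 90 = 120 deg
  cos(120 deg) = -0.5000, sin(120 deg) = 0.8660
  joint[2] = (8.4870, 4.9000) + 8.6 * (-0.5000, 0.8660) = (8.4870 + -4.3000, 4.9000 + 7.4478) = (4.1870, 12.3478)
End effector: (4.1870, 12.3478)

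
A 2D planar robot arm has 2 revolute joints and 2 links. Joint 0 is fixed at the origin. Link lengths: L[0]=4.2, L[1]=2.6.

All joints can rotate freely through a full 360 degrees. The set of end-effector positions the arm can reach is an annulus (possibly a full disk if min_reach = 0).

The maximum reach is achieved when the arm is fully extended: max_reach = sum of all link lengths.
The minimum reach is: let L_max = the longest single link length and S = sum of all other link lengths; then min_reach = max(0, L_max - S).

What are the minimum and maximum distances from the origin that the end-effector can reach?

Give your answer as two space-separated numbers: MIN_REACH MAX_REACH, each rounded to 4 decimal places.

Answer: 1.6000 6.8000

Derivation:
Link lengths: [4.2, 2.6]
max_reach = 4.2 + 2.6 = 6.8
L_max = max([4.2, 2.6]) = 4.2
S (sum of others) = 6.8 - 4.2 = 2.6
min_reach = max(0, 4.2 - 2.6) = max(0, 1.6) = 1.6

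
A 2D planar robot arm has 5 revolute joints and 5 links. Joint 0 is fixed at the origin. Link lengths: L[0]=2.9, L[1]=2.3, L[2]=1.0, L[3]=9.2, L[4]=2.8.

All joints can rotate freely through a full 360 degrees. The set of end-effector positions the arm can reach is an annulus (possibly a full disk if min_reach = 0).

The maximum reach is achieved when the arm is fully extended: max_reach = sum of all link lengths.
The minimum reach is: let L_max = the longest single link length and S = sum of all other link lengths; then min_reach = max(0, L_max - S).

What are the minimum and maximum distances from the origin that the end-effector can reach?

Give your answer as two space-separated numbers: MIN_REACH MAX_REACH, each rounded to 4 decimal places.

Link lengths: [2.9, 2.3, 1.0, 9.2, 2.8]
max_reach = 2.9 + 2.3 + 1 + 9.2 + 2.8 = 18.2
L_max = max([2.9, 2.3, 1.0, 9.2, 2.8]) = 9.2
S (sum of others) = 18.2 - 9.2 = 9
min_reach = max(0, 9.2 - 9) = max(0, 0.2) = 0.2

Answer: 0.2000 18.2000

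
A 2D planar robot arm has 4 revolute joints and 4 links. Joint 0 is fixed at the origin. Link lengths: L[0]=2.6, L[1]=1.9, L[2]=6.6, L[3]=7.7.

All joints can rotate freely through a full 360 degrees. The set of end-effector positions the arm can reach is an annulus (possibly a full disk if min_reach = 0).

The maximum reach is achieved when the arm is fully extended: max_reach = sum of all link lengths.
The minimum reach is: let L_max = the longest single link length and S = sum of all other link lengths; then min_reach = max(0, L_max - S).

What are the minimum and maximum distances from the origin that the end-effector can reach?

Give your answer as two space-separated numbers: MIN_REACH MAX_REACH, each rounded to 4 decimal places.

Link lengths: [2.6, 1.9, 6.6, 7.7]
max_reach = 2.6 + 1.9 + 6.6 + 7.7 = 18.8
L_max = max([2.6, 1.9, 6.6, 7.7]) = 7.7
S (sum of others) = 18.8 - 7.7 = 11.1
min_reach = max(0, 7.7 - 11.1) = max(0, -3.4) = 0

Answer: 0.0000 18.8000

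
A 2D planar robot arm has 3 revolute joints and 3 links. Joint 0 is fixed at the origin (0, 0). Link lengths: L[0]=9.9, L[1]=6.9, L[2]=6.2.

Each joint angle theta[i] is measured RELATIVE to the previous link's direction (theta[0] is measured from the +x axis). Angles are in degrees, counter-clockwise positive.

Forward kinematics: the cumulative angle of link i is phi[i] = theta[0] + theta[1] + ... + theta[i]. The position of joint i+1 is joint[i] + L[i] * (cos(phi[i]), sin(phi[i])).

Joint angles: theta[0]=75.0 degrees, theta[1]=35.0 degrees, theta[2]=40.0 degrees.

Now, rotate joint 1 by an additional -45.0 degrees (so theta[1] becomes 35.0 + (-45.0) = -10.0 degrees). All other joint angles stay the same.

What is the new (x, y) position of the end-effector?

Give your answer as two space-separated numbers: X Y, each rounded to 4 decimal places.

joint[0] = (0.0000, 0.0000)  (base)
link 0: phi[0] = 75 = 75 deg
  cos(75 deg) = 0.2588, sin(75 deg) = 0.9659
  joint[1] = (0.0000, 0.0000) + 9.9 * (0.2588, 0.9659) = (0.0000 + 2.5623, 0.0000 + 9.5627) = (2.5623, 9.5627)
link 1: phi[1] = 75 + -10 = 65 deg
  cos(65 deg) = 0.4226, sin(65 deg) = 0.9063
  joint[2] = (2.5623, 9.5627) + 6.9 * (0.4226, 0.9063) = (2.5623 + 2.9161, 9.5627 + 6.2535) = (5.4784, 15.8162)
link 2: phi[2] = 75 + -10 + 40 = 105 deg
  cos(105 deg) = -0.2588, sin(105 deg) = 0.9659
  joint[3] = (5.4784, 15.8162) + 6.2 * (-0.2588, 0.9659) = (5.4784 + -1.6047, 15.8162 + 5.9887) = (3.8737, 21.8049)
End effector: (3.8737, 21.8049)

Answer: 3.8737 21.8049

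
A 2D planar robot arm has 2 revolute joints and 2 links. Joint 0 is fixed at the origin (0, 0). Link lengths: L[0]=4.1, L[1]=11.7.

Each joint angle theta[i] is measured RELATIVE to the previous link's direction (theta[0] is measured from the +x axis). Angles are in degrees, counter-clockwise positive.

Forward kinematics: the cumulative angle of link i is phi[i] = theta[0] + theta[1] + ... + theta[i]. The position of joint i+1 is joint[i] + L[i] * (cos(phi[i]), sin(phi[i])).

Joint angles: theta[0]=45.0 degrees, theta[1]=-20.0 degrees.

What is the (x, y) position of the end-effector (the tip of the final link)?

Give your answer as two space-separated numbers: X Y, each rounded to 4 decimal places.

Answer: 13.5029 7.8438

Derivation:
joint[0] = (0.0000, 0.0000)  (base)
link 0: phi[0] = 45 = 45 deg
  cos(45 deg) = 0.7071, sin(45 deg) = 0.7071
  joint[1] = (0.0000, 0.0000) + 4.1 * (0.7071, 0.7071) = (0.0000 + 2.8991, 0.0000 + 2.8991) = (2.8991, 2.8991)
link 1: phi[1] = 45 + -20 = 25 deg
  cos(25 deg) = 0.9063, sin(25 deg) = 0.4226
  joint[2] = (2.8991, 2.8991) + 11.7 * (0.9063, 0.4226) = (2.8991 + 10.6038, 2.8991 + 4.9446) = (13.5029, 7.8438)
End effector: (13.5029, 7.8438)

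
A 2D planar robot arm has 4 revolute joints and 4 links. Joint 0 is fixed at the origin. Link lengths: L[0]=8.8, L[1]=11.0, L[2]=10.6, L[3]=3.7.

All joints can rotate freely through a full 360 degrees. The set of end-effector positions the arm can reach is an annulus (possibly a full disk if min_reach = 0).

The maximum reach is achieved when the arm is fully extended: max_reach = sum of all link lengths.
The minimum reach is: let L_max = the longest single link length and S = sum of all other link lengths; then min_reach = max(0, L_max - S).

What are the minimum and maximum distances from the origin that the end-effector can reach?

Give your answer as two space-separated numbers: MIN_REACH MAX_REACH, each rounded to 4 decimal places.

Link lengths: [8.8, 11.0, 10.6, 3.7]
max_reach = 8.8 + 11 + 10.6 + 3.7 = 34.1
L_max = max([8.8, 11.0, 10.6, 3.7]) = 11
S (sum of others) = 34.1 - 11 = 23.1
min_reach = max(0, 11 - 23.1) = max(0, -12.1) = 0

Answer: 0.0000 34.1000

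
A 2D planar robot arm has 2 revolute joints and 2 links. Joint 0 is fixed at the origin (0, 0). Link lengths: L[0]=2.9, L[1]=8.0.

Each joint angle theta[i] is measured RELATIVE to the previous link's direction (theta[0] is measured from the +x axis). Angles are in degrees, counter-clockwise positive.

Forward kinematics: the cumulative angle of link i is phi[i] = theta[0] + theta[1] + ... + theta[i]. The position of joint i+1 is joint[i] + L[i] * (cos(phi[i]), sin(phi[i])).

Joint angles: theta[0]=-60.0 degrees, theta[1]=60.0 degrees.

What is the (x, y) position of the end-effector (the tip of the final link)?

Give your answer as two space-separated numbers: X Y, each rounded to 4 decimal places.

Answer: 9.4500 -2.5115

Derivation:
joint[0] = (0.0000, 0.0000)  (base)
link 0: phi[0] = -60 = -60 deg
  cos(-60 deg) = 0.5000, sin(-60 deg) = -0.8660
  joint[1] = (0.0000, 0.0000) + 2.9 * (0.5000, -0.8660) = (0.0000 + 1.4500, 0.0000 + -2.5115) = (1.4500, -2.5115)
link 1: phi[1] = -60 + 60 = 0 deg
  cos(0 deg) = 1.0000, sin(0 deg) = 0.0000
  joint[2] = (1.4500, -2.5115) + 8 * (1.0000, 0.0000) = (1.4500 + 8.0000, -2.5115 + 0.0000) = (9.4500, -2.5115)
End effector: (9.4500, -2.5115)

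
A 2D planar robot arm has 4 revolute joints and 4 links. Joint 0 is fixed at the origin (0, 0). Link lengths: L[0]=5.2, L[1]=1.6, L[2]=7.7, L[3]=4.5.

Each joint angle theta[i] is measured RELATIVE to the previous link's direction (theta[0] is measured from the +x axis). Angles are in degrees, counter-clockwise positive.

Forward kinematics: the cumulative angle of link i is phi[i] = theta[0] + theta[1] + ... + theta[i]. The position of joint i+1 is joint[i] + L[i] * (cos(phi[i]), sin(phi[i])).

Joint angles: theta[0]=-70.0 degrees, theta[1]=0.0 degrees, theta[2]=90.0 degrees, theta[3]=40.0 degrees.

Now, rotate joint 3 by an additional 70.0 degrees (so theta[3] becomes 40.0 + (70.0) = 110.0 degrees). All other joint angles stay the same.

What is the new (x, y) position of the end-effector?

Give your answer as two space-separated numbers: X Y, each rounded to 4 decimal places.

Answer: 6.6688 -0.3092

Derivation:
joint[0] = (0.0000, 0.0000)  (base)
link 0: phi[0] = -70 = -70 deg
  cos(-70 deg) = 0.3420, sin(-70 deg) = -0.9397
  joint[1] = (0.0000, 0.0000) + 5.2 * (0.3420, -0.9397) = (0.0000 + 1.7785, 0.0000 + -4.8864) = (1.7785, -4.8864)
link 1: phi[1] = -70 + 0 = -70 deg
  cos(-70 deg) = 0.3420, sin(-70 deg) = -0.9397
  joint[2] = (1.7785, -4.8864) + 1.6 * (0.3420, -0.9397) = (1.7785 + 0.5472, -4.8864 + -1.5035) = (2.3257, -6.3899)
link 2: phi[2] = -70 + 0 + 90 = 20 deg
  cos(20 deg) = 0.9397, sin(20 deg) = 0.3420
  joint[3] = (2.3257, -6.3899) + 7.7 * (0.9397, 0.3420) = (2.3257 + 7.2356, -6.3899 + 2.6336) = (9.5614, -3.7564)
link 3: phi[3] = -70 + 0 + 90 + 110 = 130 deg
  cos(130 deg) = -0.6428, sin(130 deg) = 0.7660
  joint[4] = (9.5614, -3.7564) + 4.5 * (-0.6428, 0.7660) = (9.5614 + -2.8925, -3.7564 + 3.4472) = (6.6688, -0.3092)
End effector: (6.6688, -0.3092)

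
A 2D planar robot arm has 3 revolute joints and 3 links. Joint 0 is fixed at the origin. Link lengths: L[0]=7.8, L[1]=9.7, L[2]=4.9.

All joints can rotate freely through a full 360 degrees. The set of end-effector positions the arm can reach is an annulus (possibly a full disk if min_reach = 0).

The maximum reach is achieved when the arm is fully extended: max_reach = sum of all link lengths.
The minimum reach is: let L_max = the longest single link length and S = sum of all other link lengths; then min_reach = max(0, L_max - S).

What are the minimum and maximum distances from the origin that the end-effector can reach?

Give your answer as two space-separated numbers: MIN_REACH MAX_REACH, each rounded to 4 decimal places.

Answer: 0.0000 22.4000

Derivation:
Link lengths: [7.8, 9.7, 4.9]
max_reach = 7.8 + 9.7 + 4.9 = 22.4
L_max = max([7.8, 9.7, 4.9]) = 9.7
S (sum of others) = 22.4 - 9.7 = 12.7
min_reach = max(0, 9.7 - 12.7) = max(0, -3) = 0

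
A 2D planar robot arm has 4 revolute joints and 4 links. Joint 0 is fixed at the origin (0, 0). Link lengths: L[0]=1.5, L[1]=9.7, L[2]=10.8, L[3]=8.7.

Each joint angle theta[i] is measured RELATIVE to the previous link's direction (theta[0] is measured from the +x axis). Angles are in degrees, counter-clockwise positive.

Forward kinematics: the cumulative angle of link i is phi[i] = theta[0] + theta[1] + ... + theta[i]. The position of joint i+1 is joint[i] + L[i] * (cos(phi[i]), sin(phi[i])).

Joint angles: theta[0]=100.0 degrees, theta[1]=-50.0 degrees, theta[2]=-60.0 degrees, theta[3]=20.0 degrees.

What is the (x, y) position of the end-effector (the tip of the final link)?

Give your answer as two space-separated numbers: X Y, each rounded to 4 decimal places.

joint[0] = (0.0000, 0.0000)  (base)
link 0: phi[0] = 100 = 100 deg
  cos(100 deg) = -0.1736, sin(100 deg) = 0.9848
  joint[1] = (0.0000, 0.0000) + 1.5 * (-0.1736, 0.9848) = (0.0000 + -0.2605, 0.0000 + 1.4772) = (-0.2605, 1.4772)
link 1: phi[1] = 100 + -50 = 50 deg
  cos(50 deg) = 0.6428, sin(50 deg) = 0.7660
  joint[2] = (-0.2605, 1.4772) + 9.7 * (0.6428, 0.7660) = (-0.2605 + 6.2350, 1.4772 + 7.4306) = (5.9746, 8.9078)
link 2: phi[2] = 100 + -50 + -60 = -10 deg
  cos(-10 deg) = 0.9848, sin(-10 deg) = -0.1736
  joint[3] = (5.9746, 8.9078) + 10.8 * (0.9848, -0.1736) = (5.9746 + 10.6359, 8.9078 + -1.8754) = (16.6105, 7.0324)
link 3: phi[3] = 100 + -50 + -60 + 20 = 10 deg
  cos(10 deg) = 0.9848, sin(10 deg) = 0.1736
  joint[4] = (16.6105, 7.0324) + 8.7 * (0.9848, 0.1736) = (16.6105 + 8.5678, 7.0324 + 1.5107) = (25.1783, 8.5432)
End effector: (25.1783, 8.5432)

Answer: 25.1783 8.5432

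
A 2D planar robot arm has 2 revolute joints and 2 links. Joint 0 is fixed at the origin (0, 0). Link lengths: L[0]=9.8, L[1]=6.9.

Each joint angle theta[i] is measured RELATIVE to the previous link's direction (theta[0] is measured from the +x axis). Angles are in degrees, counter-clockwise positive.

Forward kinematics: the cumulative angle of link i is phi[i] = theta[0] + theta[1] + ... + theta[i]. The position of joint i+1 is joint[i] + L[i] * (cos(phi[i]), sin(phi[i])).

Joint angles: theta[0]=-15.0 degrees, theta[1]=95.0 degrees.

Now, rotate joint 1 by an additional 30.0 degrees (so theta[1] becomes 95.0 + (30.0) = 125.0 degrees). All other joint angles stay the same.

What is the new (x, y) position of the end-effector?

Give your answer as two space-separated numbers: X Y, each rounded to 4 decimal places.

joint[0] = (0.0000, 0.0000)  (base)
link 0: phi[0] = -15 = -15 deg
  cos(-15 deg) = 0.9659, sin(-15 deg) = -0.2588
  joint[1] = (0.0000, 0.0000) + 9.8 * (0.9659, -0.2588) = (0.0000 + 9.4661, 0.0000 + -2.5364) = (9.4661, -2.5364)
link 1: phi[1] = -15 + 125 = 110 deg
  cos(110 deg) = -0.3420, sin(110 deg) = 0.9397
  joint[2] = (9.4661, -2.5364) + 6.9 * (-0.3420, 0.9397) = (9.4661 + -2.3599, -2.5364 + 6.4839) = (7.1061, 3.9475)
End effector: (7.1061, 3.9475)

Answer: 7.1061 3.9475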